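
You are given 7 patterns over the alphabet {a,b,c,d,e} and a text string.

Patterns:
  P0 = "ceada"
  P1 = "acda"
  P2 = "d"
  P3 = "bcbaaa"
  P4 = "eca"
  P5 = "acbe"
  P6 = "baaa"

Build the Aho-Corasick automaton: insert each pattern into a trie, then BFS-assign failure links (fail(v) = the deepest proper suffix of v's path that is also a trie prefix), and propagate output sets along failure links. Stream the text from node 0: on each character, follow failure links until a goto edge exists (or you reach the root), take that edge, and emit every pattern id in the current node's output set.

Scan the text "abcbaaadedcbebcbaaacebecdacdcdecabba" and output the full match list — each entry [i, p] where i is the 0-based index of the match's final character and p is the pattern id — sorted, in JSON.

Build automaton:
Trie (insert patterns):
  n0 'ε': a→6 b→11 c→1 d→10 e→17
  n1 'c': e→2
  n2 'ce': a→3
  n3 'cea': d→4
  n4 'cead': a→5
  n5 'ceada': ·  [P0 ends]
  n6 'a': c→7
  n7 'ac': b→20 d→8
  n8 'acd': a→9
  n9 'acda': ·  [P1 ends]
  n10 'd': ·  [P2 ends]
  n11 'b': a→22 c→12
  n12 'bc': b→13
  n13 'bcb': a→14
  n14 'bcba': a→15
  n15 'bcbaa': a→16
  n16 'bcbaaa': ·  [P3 ends]
  n17 'e': c→18
  n18 'ec': a→19
  n19 'eca': ·  [P4 ends]
  n20 'acb': e→21
  n21 'acbe': ·  [P5 ends]
  n22 'ba': a→23
  n23 'baa': a→24
  n24 'baaa': ·  [P6 ends]

BFS fail/out derivation:
  fail(1) 'c': from fail(0)=0 chase 'c': 0 ⇒ 0;  out=∅∪out(0)=∅
  fail(6) 'a': from fail(0)=0 chase 'a': 0 ⇒ 0;  out=∅∪out(0)=∅
  fail(10) 'd': from fail(0)=0 chase 'd': 0 ⇒ 0;  out={2}∪out(0)={2}
  fail(11) 'b': from fail(0)=0 chase 'b': 0 ⇒ 0;  out=∅∪out(0)=∅
  fail(17) 'e': from fail(0)=0 chase 'e': 0 ⇒ 0;  out=∅∪out(0)=∅
  fail(2) 'ce': from fail(1)=0 chase 'e': 0 ⇒ 17;  out=∅∪out(17)=∅
  fail(7) 'ac': from fail(6)=0 chase 'c': 0 ⇒ 1;  out=∅∪out(1)=∅
  fail(12) 'bc': from fail(11)=0 chase 'c': 0 ⇒ 1;  out=∅∪out(1)=∅
  fail(18) 'ec': from fail(17)=0 chase 'c': 0 ⇒ 1;  out=∅∪out(1)=∅
  fail(22) 'ba': from fail(11)=0 chase 'a': 0 ⇒ 6;  out=∅∪out(6)=∅
  fail(3) 'cea': from fail(2)=17 chase 'a': 17→0 ⇒ 6;  out=∅∪out(6)=∅
  fail(8) 'acd': from fail(7)=1 chase 'd': 1→0 ⇒ 10;  out=∅∪out(10)={2}
  fail(13) 'bcb': from fail(12)=1 chase 'b': 1→0 ⇒ 11;  out=∅∪out(11)=∅
  fail(19) 'eca': from fail(18)=1 chase 'a': 1→0 ⇒ 6;  out={4}∪out(6)={4}
  fail(20) 'acb': from fail(7)=1 chase 'b': 1→0 ⇒ 11;  out=∅∪out(11)=∅
  fail(23) 'baa': from fail(22)=6 chase 'a': 6→0 ⇒ 6;  out=∅∪out(6)=∅
  fail(4) 'cead': from fail(3)=6 chase 'd': 6→0 ⇒ 10;  out=∅∪out(10)={2}
  fail(9) 'acda': from fail(8)=10 chase 'a': 10→0 ⇒ 6;  out={1}∪out(6)={1}
  fail(14) 'bcba': from fail(13)=11 chase 'a': 11 ⇒ 22;  out=∅∪out(22)=∅
  fail(21) 'acbe': from fail(20)=11 chase 'e': 11→0 ⇒ 17;  out={5}∪out(17)={5}
  fail(24) 'baaa': from fail(23)=6 chase 'a': 6→0 ⇒ 6;  out={6}∪out(6)={6}
  fail(5) 'ceada': from fail(4)=10 chase 'a': 10→0 ⇒ 6;  out={0}∪out(6)={0}
  fail(15) 'bcbaa': from fail(14)=22 chase 'a': 22 ⇒ 23;  out=∅∪out(23)=∅
  fail(16) 'bcbaaa': from fail(15)=23 chase 'a': 23 ⇒ 24;  out={3}∪out(24)={3,6}

Text stream:
pos 0 'a': at 6
pos 1 'b': at 11 ·f
pos 2 'c': at 12
pos 3 'b': at 13
pos 4 'a': at 14
pos 5 'a': at 15
pos 6 'a': at 16  ** P3@[1:6],P6@[3:6]
pos 7 'd': at 10 ·f  ** P2@[7:7]
pos 8 'e': at 17 ·f
pos 9 'd': at 10 ·f  ** P2@[9:9]
pos 10 'c': at 1 ·f
pos 11 'b': at 11 ·f
pos 12 'e': at 17 ·f
pos 13 'b': at 11 ·f
pos 14 'c': at 12
pos 15 'b': at 13
pos 16 'a': at 14
pos 17 'a': at 15
pos 18 'a': at 16  ** P3@[13:18],P6@[15:18]
pos 19 'c': at 7 ·f
pos 20 'e': at 2 ·f
pos 21 'b': at 11 ·f
pos 22 'e': at 17 ·f
pos 23 'c': at 18
pos 24 'd': at 10 ·f  ** P2@[24:24]
pos 25 'a': at 6 ·f
pos 26 'c': at 7
pos 27 'd': at 8  ** P2@[27:27]
pos 28 'c': at 1 ·f
pos 29 'd': at 10 ·f  ** P2@[29:29]
pos 30 'e': at 17 ·f
pos 31 'c': at 18
pos 32 'a': at 19  ** P4@[30:32]
pos 33 'b': at 11 ·f
pos 34 'b': at 11 ·f
pos 35 'a': at 22

Result: [[6,3],[6,6],[7,2],[9,2],[18,3],[18,6],[24,2],[27,2],[29,2],[32,4]]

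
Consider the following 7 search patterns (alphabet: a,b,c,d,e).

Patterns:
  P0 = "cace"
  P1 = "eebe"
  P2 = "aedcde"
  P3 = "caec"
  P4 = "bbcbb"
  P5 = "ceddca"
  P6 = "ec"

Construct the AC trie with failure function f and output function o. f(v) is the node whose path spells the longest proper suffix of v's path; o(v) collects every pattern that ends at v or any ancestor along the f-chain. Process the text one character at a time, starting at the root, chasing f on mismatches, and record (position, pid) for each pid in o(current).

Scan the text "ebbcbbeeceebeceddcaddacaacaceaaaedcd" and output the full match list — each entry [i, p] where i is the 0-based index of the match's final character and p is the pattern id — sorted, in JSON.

Build automaton:
Trie (insert patterns):
  0='ε' goto a→9 b→17 c→1 e→5
  1='c' goto a→2 e→22
  2='ca' goto c→3 e→15
  3='cac' goto e→4
  4='cace' goto ·  [P0 ends]
  5='e' goto c→27 e→6
  6='ee' goto b→7
  7='eeb' goto e→8
  8='eebe' goto ·  [P1 ends]
  9='a' goto e→10
  10='ae' goto d→11
  11='aed' goto c→12
  12='aedc' goto d→13
  13='aedcd' goto e→14
  14='aedcde' goto ·  [P2 ends]
  15='cae' goto c→16
  16='caec' goto ·  [P3 ends]
  17='b' goto b→18
  18='bb' goto c→19
  19='bbc' goto b→20
  20='bbcb' goto b→21
  21='bbcbb' goto ·  [P4 ends]
  22='ce' goto d→23
  23='ced' goto d→24
  24='cedd' goto c→25
  25='ceddc' goto a→26
  26='ceddca' goto ·  [P5 ends]
  27='ec' goto ·  [P6 ends]

BFS fail/out derivation:
  fail(1) 'c': from fail(0)=0 chase 'c': 0 ⇒ 0;  out=∅∪out(0)=∅
  fail(5) 'e': from fail(0)=0 chase 'e': 0 ⇒ 0;  out=∅∪out(0)=∅
  fail(9) 'a': from fail(0)=0 chase 'a': 0 ⇒ 0;  out=∅∪out(0)=∅
  fail(17) 'b': from fail(0)=0 chase 'b': 0 ⇒ 0;  out=∅∪out(0)=∅
  fail(2) 'ca': from fail(1)=0 chase 'a': 0 ⇒ 9;  out=∅∪out(9)=∅
  fail(6) 'ee': from fail(5)=0 chase 'e': 0 ⇒ 5;  out=∅∪out(5)=∅
  fail(10) 'ae': from fail(9)=0 chase 'e': 0 ⇒ 5;  out=∅∪out(5)=∅
  fail(18) 'bb': from fail(17)=0 chase 'b': 0 ⇒ 17;  out=∅∪out(17)=∅
  fail(22) 'ce': from fail(1)=0 chase 'e': 0 ⇒ 5;  out=∅∪out(5)=∅
  fail(27) 'ec': from fail(5)=0 chase 'c': 0 ⇒ 1;  out={6}∪out(1)={6}
  fail(3) 'cac': from fail(2)=9 chase 'c': 9→0 ⇒ 1;  out=∅∪out(1)=∅
  fail(7) 'eeb': from fail(6)=5 chase 'b': 5→0 ⇒ 17;  out=∅∪out(17)=∅
  fail(11) 'aed': from fail(10)=5 chase 'd': 5→0 ⇒ 0;  out=∅∪out(0)=∅
  fail(15) 'cae': from fail(2)=9 chase 'e': 9 ⇒ 10;  out=∅∪out(10)=∅
  fail(19) 'bbc': from fail(18)=17 chase 'c': 17→0 ⇒ 1;  out=∅∪out(1)=∅
  fail(23) 'ced': from fail(22)=5 chase 'd': 5→0 ⇒ 0;  out=∅∪out(0)=∅
  fail(4) 'cace': from fail(3)=1 chase 'e': 1 ⇒ 22;  out={0}∪out(22)={0}
  fail(8) 'eebe': from fail(7)=17 chase 'e': 17→0 ⇒ 5;  out={1}∪out(5)={1}
  fail(12) 'aedc': from fail(11)=0 chase 'c': 0 ⇒ 1;  out=∅∪out(1)=∅
  fail(16) 'caec': from fail(15)=10 chase 'c': 10→5 ⇒ 27;  out={3}∪out(27)={3,6}
  fail(20) 'bbcb': from fail(19)=1 chase 'b': 1→0 ⇒ 17;  out=∅∪out(17)=∅
  fail(24) 'cedd': from fail(23)=0 chase 'd': 0 ⇒ 0;  out=∅∪out(0)=∅
  fail(13) 'aedcd': from fail(12)=1 chase 'd': 1→0 ⇒ 0;  out=∅∪out(0)=∅
  fail(21) 'bbcbb': from fail(20)=17 chase 'b': 17 ⇒ 18;  out={4}∪out(18)={4}
  fail(25) 'ceddc': from fail(24)=0 chase 'c': 0 ⇒ 1;  out=∅∪out(1)=∅
  fail(14) 'aedcde': from fail(13)=0 chase 'e': 0 ⇒ 5;  out={2}∪out(5)={2}
  fail(26) 'ceddca': from fail(25)=1 chase 'a': 1 ⇒ 2;  out={5}∪out(2)={5}

Scan:
i=0 'e': node 0→5
i=1 'b': node 5→17 (via fail)
i=2 'b': node 17→18
i=3 'c': node 18→19
i=4 'b': node 19→20
i=5 'b': node 20→21  → match P4@[1:5]
i=6 'e': node 21→5 (via fail)
i=7 'e': node 5→6
i=8 'c': node 6→27 (via fail)  → match P6@[7:8]
i=9 'e': node 27→22 (via fail)
i=10 'e': node 22→6 (via fail)
i=11 'b': node 6→7
i=12 'e': node 7→8  → match P1@[9:12]
i=13 'c': node 8→27 (via fail)  → match P6@[12:13]
i=14 'e': node 27→22 (via fail)
i=15 'd': node 22→23
i=16 'd': node 23→24
i=17 'c': node 24→25
i=18 'a': node 25→26  → match P5@[13:18]
i=19 'd': node 26→0 (via fail)
i=20 'd': node 0→0
i=21 'a': node 0→9
i=22 'c': node 9→1 (via fail)
i=23 'a': node 1→2
i=24 'a': node 2→9 (via fail)
i=25 'c': node 9→1 (via fail)
i=26 'a': node 1→2
i=27 'c': node 2→3
i=28 'e': node 3→4  → match P0@[25:28]
i=29 'a': node 4→9 (via fail)
i=30 'a': node 9→9 (via fail)
i=31 'a': node 9→9 (via fail)
i=32 'e': node 9→10
i=33 'd': node 10→11
i=34 'c': node 11→12
i=35 'd': node 12→13

Matches: [[5,4],[8,6],[12,1],[13,6],[18,5],[28,0]]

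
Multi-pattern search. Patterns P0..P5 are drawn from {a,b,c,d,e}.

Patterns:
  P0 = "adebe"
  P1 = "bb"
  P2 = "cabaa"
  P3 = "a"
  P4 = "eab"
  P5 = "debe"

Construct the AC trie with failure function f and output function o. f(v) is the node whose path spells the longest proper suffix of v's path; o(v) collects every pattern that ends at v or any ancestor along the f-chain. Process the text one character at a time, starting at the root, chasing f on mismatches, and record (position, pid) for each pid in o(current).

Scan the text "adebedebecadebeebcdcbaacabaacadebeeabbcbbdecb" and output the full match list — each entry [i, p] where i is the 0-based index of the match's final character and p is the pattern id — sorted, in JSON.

Build:
Trie (insert patterns):
  0='ε' goto a→1 b→6 c→8 d→16 e→13
  1='a' goto d→2  ←P3
  2='ad' goto e→3
  3='ade' goto b→4
  4='adeb' goto e→5
  5='adebe' goto ·  ←P0
  6='b' goto b→7
  7='bb' goto ·  ←P1
  8='c' goto a→9
  9='ca' goto b→10
  10='cab' goto a→11
  11='caba' goto a→12
  12='cabaa' goto ·  ←P2
  13='e' goto a→14
  14='ea' goto b→15
  15='eab' goto ·  ←P4
  16='d' goto e→17
  17='de' goto b→18
  18='deb' goto e→19
  19='debe' goto ·  ←P5

Failure links (BFS by depth):
  n1('a'): parent n0 fail=0; on 'a' 0 → fail=0;  out {3}∪∅={3}
  n6('b'): parent n0 fail=0; on 'b' 0 → fail=0;  out ∅∪∅=∅
  n8('c'): parent n0 fail=0; on 'c' 0 → fail=0;  out ∅∪∅=∅
  n13('e'): parent n0 fail=0; on 'e' 0 → fail=0;  out ∅∪∅=∅
  n16('d'): parent n0 fail=0; on 'd' 0 → fail=0;  out ∅∪∅=∅
  n2('ad'): parent n1 fail=0; on 'd' 0 → fail=16;  out ∅∪∅=∅
  n7('bb'): parent n6 fail=0; on 'b' 0 → fail=6;  out {1}∪∅={1}
  n9('ca'): parent n8 fail=0; on 'a' 0 → fail=1;  out ∅∪{3}={3}
  n14('ea'): parent n13 fail=0; on 'a' 0 → fail=1;  out ∅∪{3}={3}
  n17('de'): parent n16 fail=0; on 'e' 0 → fail=13;  out ∅∪∅=∅
  n3('ade'): parent n2 fail=16; on 'e' 16 → fail=17;  out ∅∪∅=∅
  n10('cab'): parent n9 fail=1; on 'b' 1→0 → fail=6;  out ∅∪∅=∅
  n15('eab'): parent n14 fail=1; on 'b' 1→0 → fail=6;  out {4}∪∅={4}
  n18('deb'): parent n17 fail=13; on 'b' 13→0 → fail=6;  out ∅∪∅=∅
  n4('adeb'): parent n3 fail=17; on 'b' 17 → fail=18;  out ∅∪∅=∅
  n11('caba'): parent n10 fail=6; on 'a' 6→0 → fail=1;  out ∅∪{3}={3}
  n19('debe'): parent n18 fail=6; on 'e' 6→0 → fail=13;  out {5}∪∅={5}
  n5('adebe'): parent n4 fail=18; on 'e' 18 → fail=19;  out {0}∪{5}={0,5}
  n12('cabaa'): parent n11 fail=1; on 'a' 1→0 → fail=1;  out {2}∪{3}={2,3}

Run:
i=0 'a': node 0→1  emit P3@[0:0]
i=1 'd': node 1→2
i=2 'e': node 2→3
i=3 'b': node 3→4
i=4 'e': node 4→5  emit P0@[0:4],P5@[1:4]
i=5 'd': node 5→16 (via fail)
i=6 'e': node 16→17
i=7 'b': node 17→18
i=8 'e': node 18→19  emit P5@[5:8]
i=9 'c': node 19→8 (via fail)
i=10 'a': node 8→9  emit P3@[10:10]
i=11 'd': node 9→2 (via fail)
i=12 'e': node 2→3
i=13 'b': node 3→4
i=14 'e': node 4→5  emit P0@[10:14],P5@[11:14]
i=15 'e': node 5→13 (via fail)
i=16 'b': node 13→6 (via fail)
i=17 'c': node 6→8 (via fail)
i=18 'd': node 8→16 (via fail)
i=19 'c': node 16→8 (via fail)
i=20 'b': node 8→6 (via fail)
i=21 'a': node 6→1 (via fail)  emit P3@[21:21]
i=22 'a': node 1→1 (via fail)  emit P3@[22:22]
i=23 'c': node 1→8 (via fail)
i=24 'a': node 8→9  emit P3@[24:24]
i=25 'b': node 9→10
i=26 'a': node 10→11  emit P3@[26:26]
i=27 'a': node 11→12  emit P2@[23:27],P3@[27:27]
i=28 'c': node 12→8 (via fail)
i=29 'a': node 8→9  emit P3@[29:29]
i=30 'd': node 9→2 (via fail)
i=31 'e': node 2→3
i=32 'b': node 3→4
i=33 'e': node 4→5  emit P0@[29:33],P5@[30:33]
i=34 'e': node 5→13 (via fail)
i=35 'a': node 13→14  emit P3@[35:35]
i=36 'b': node 14→15  emit P4@[34:36]
i=37 'b': node 15→7 (via fail)  emit P1@[36:37]
i=38 'c': node 7→8 (via fail)
i=39 'b': node 8→6 (via fail)
i=40 'b': node 6→7  emit P1@[39:40]
i=41 'd': node 7→16 (via fail)
i=42 'e': node 16→17
i=43 'c': node 17→8 (via fail)
i=44 'b': node 8→6 (via fail)

All matches (sorted): [[0,3],[4,0],[4,5],[8,5],[10,3],[14,0],[14,5],[21,3],[22,3],[24,3],[26,3],[27,2],[27,3],[29,3],[33,0],[33,5],[35,3],[36,4],[37,1],[40,1]]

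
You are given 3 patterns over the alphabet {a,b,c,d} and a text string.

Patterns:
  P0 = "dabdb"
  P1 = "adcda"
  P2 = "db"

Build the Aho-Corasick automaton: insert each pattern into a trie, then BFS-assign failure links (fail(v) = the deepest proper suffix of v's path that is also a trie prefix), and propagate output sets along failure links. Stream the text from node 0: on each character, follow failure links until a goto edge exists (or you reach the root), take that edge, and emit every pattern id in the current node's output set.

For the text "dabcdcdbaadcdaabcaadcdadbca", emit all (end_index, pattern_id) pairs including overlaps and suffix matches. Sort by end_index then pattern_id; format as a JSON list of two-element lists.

Build:
Trie nodes:
  n0 'ε': a→6 d→1
  n1 'd': a→2 b→11
  n2 'da': b→3
  n3 'dab': d→4
  n4 'dabd': b→5
  n5 'dabdb': ·  [P0 ends]
  n6 'a': d→7
  n7 'ad': c→8
  n8 'adc': d→9
  n9 'adcd': a→10
  n10 'adcda': ·  [P1 ends]
  n11 'db': ·  [P2 ends]

Failure links (BFS by depth):
  fail(1) 'd': from fail(0)=0 chase 'd': 0 ⇒ 0;  out=∅∪out(0)=∅
  fail(6) 'a': from fail(0)=0 chase 'a': 0 ⇒ 0;  out=∅∪out(0)=∅
  fail(2) 'da': from fail(1)=0 chase 'a': 0 ⇒ 6;  out=∅∪out(6)=∅
  fail(7) 'ad': from fail(6)=0 chase 'd': 0 ⇒ 1;  out=∅∪out(1)=∅
  fail(11) 'db': from fail(1)=0 chase 'b': 0 ⇒ 0;  out={2}∪out(0)={2}
  fail(3) 'dab': from fail(2)=6 chase 'b': 6→0 ⇒ 0;  out=∅∪out(0)=∅
  fail(8) 'adc': from fail(7)=1 chase 'c': 1→0 ⇒ 0;  out=∅∪out(0)=∅
  fail(4) 'dabd': from fail(3)=0 chase 'd': 0 ⇒ 1;  out=∅∪out(1)=∅
  fail(9) 'adcd': from fail(8)=0 chase 'd': 0 ⇒ 1;  out=∅∪out(1)=∅
  fail(5) 'dabdb': from fail(4)=1 chase 'b': 1 ⇒ 11;  out={0}∪out(11)={0,2}
  fail(10) 'adcda': from fail(9)=1 chase 'a': 1 ⇒ 2;  out={1}∪out(2)={1}

Run:
[0] read 'd'  n0⇒n1
[1] read 'a'  n1⇒n2
[2] read 'b'  n2⇒n3
[3] read 'c'  n3⇒n0 (fail-walked)
[4] read 'd'  n0⇒n1
[5] read 'c'  n1⇒n0 (fail-walked)
[6] read 'd'  n0⇒n1
[7] read 'b'  n1⇒n11  ** P2@[6:7]
[8] read 'a'  n11⇒n6 (fail-walked)
[9] read 'a'  n6⇒n6 (fail-walked)
[10] read 'd'  n6⇒n7
[11] read 'c'  n7⇒n8
[12] read 'd'  n8⇒n9
[13] read 'a'  n9⇒n10  ** P1@[9:13]
[14] read 'a'  n10⇒n6 (fail-walked)
[15] read 'b'  n6⇒n0 (fail-walked)
[16] read 'c'  n0⇒n0
[17] read 'a'  n0⇒n6
[18] read 'a'  n6⇒n6 (fail-walked)
[19] read 'd'  n6⇒n7
[20] read 'c'  n7⇒n8
[21] read 'd'  n8⇒n9
[22] read 'a'  n9⇒n10  ** P1@[18:22]
[23] read 'd'  n10⇒n7 (fail-walked)
[24] read 'b'  n7⇒n11 (fail-walked)  ** P2@[23:24]
[25] read 'c'  n11⇒n0 (fail-walked)
[26] read 'a'  n0⇒n6

Result: [[7,2],[13,1],[22,1],[24,2]]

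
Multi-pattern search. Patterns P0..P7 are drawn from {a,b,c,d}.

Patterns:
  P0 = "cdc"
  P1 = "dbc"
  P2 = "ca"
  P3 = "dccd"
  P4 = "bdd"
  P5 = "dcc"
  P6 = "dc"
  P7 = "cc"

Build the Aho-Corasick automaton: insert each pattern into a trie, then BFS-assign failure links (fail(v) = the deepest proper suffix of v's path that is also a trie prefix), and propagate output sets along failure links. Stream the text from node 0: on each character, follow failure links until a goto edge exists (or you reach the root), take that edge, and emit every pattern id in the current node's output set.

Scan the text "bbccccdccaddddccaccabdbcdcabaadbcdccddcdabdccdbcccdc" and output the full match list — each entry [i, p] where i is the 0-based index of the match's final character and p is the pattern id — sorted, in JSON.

Build automaton:
Trie (insert patterns):
  0='ε' goto b→11 c→1 d→4
  1='c' goto a→7 c→14 d→2
  2='cd' goto c→3
  3='cdc' goto ·  [P0 ends]
  4='d' goto b→5 c→8
  5='db' goto c→6
  6='dbc' goto ·  [P1 ends]
  7='ca' goto ·  [P2 ends]
  8='dc' goto c→9  [P6 ends]
  9='dcc' goto d→10  [P5 ends]
  10='dccd' goto ·  [P3 ends]
  11='b' goto d→12
  12='bd' goto d→13
  13='bdd' goto ·  [P4 ends]
  14='cc' goto ·  [P7 ends]

Failure links (BFS by depth):
  fail(1) 'c': from fail(0)=0 chase 'c': 0 ⇒ 0;  out=∅∪out(0)=∅
  fail(4) 'd': from fail(0)=0 chase 'd': 0 ⇒ 0;  out=∅∪out(0)=∅
  fail(11) 'b': from fail(0)=0 chase 'b': 0 ⇒ 0;  out=∅∪out(0)=∅
  fail(2) 'cd': from fail(1)=0 chase 'd': 0 ⇒ 4;  out=∅∪out(4)=∅
  fail(5) 'db': from fail(4)=0 chase 'b': 0 ⇒ 11;  out=∅∪out(11)=∅
  fail(7) 'ca': from fail(1)=0 chase 'a': 0 ⇒ 0;  out={2}∪out(0)={2}
  fail(8) 'dc': from fail(4)=0 chase 'c': 0 ⇒ 1;  out={6}∪out(1)={6}
  fail(12) 'bd': from fail(11)=0 chase 'd': 0 ⇒ 4;  out=∅∪out(4)=∅
  fail(14) 'cc': from fail(1)=0 chase 'c': 0 ⇒ 1;  out={7}∪out(1)={7}
  fail(3) 'cdc': from fail(2)=4 chase 'c': 4 ⇒ 8;  out={0}∪out(8)={0,6}
  fail(6) 'dbc': from fail(5)=11 chase 'c': 11→0 ⇒ 1;  out={1}∪out(1)={1}
  fail(9) 'dcc': from fail(8)=1 chase 'c': 1 ⇒ 14;  out={5}∪out(14)={5,7}
  fail(13) 'bdd': from fail(12)=4 chase 'd': 4→0 ⇒ 4;  out={4}∪out(4)={4}
  fail(10) 'dccd': from fail(9)=14 chase 'd': 14→1 ⇒ 2;  out={3}∪out(2)={3}

Scan:
pos 0 'b': at 11
pos 1 'b': at 11 (via fail)
pos 2 'c': at 1 (via fail)
pos 3 'c': at 14  emit P7@[2:3]
pos 4 'c': at 14 (via fail)  emit P7@[3:4]
pos 5 'c': at 14 (via fail)  emit P7@[4:5]
pos 6 'd': at 2 (via fail)
pos 7 'c': at 3  emit P0@[5:7],P6@[6:7]
pos 8 'c': at 9 (via fail)  emit P5@[6:8],P7@[7:8]
pos 9 'a': at 7 (via fail)  emit P2@[8:9]
pos 10 'd': at 4 (via fail)
pos 11 'd': at 4 (via fail)
pos 12 'd': at 4 (via fail)
pos 13 'd': at 4 (via fail)
pos 14 'c': at 8  emit P6@[13:14]
pos 15 'c': at 9  emit P5@[13:15],P7@[14:15]
pos 16 'a': at 7 (via fail)  emit P2@[15:16]
pos 17 'c': at 1 (via fail)
pos 18 'c': at 14  emit P7@[17:18]
pos 19 'a': at 7 (via fail)  emit P2@[18:19]
pos 20 'b': at 11 (via fail)
pos 21 'd': at 12
pos 22 'b': at 5 (via fail)
pos 23 'c': at 6  emit P1@[21:23]
pos 24 'd': at 2 (via fail)
pos 25 'c': at 3  emit P0@[23:25],P6@[24:25]
pos 26 'a': at 7 (via fail)  emit P2@[25:26]
pos 27 'b': at 11 (via fail)
pos 28 'a': at 0 (via fail)
pos 29 'a': at 0
pos 30 'd': at 4
pos 31 'b': at 5
pos 32 'c': at 6  emit P1@[30:32]
pos 33 'd': at 2 (via fail)
pos 34 'c': at 3  emit P0@[32:34],P6@[33:34]
pos 35 'c': at 9 (via fail)  emit P5@[33:35],P7@[34:35]
pos 36 'd': at 10  emit P3@[33:36]
pos 37 'd': at 4 (via fail)
pos 38 'c': at 8  emit P6@[37:38]
pos 39 'd': at 2 (via fail)
pos 40 'a': at 0 (via fail)
pos 41 'b': at 11
pos 42 'd': at 12
pos 43 'c': at 8 (via fail)  emit P6@[42:43]
pos 44 'c': at 9  emit P5@[42:44],P7@[43:44]
pos 45 'd': at 10  emit P3@[42:45]
pos 46 'b': at 5 (via fail)
pos 47 'c': at 6  emit P1@[45:47]
pos 48 'c': at 14 (via fail)  emit P7@[47:48]
pos 49 'c': at 14 (via fail)  emit P7@[48:49]
pos 50 'd': at 2 (via fail)
pos 51 'c': at 3  emit P0@[49:51],P6@[50:51]

Matches: [[3,7],[4,7],[5,7],[7,0],[7,6],[8,5],[8,7],[9,2],[14,6],[15,5],[15,7],[16,2],[18,7],[19,2],[23,1],[25,0],[25,6],[26,2],[32,1],[34,0],[34,6],[35,5],[35,7],[36,3],[38,6],[43,6],[44,5],[44,7],[45,3],[47,1],[48,7],[49,7],[51,0],[51,6]]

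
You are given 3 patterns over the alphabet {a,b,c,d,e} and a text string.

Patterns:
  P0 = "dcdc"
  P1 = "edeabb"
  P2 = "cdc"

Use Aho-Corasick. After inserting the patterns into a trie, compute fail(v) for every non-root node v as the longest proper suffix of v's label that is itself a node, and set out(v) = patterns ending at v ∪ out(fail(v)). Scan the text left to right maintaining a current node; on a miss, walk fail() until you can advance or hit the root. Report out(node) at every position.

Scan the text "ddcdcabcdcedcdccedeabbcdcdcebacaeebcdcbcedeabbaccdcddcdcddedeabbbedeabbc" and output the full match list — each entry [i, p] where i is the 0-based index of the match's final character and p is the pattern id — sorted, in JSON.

Construct AC machine:
Trie nodes:
  n0 'ε': c→11 d→1 e→5
  n1 'd': c→2
  n2 'dc': d→3
  n3 'dcd': c→4
  n4 'dcdc': ·  [P0 ends]
  n5 'e': d→6
  n6 'ed': e→7
  n7 'ede': a→8
  n8 'edea': b→9
  n9 'edeab': b→10
  n10 'edeabb': ·  [P1 ends]
  n11 'c': d→12
  n12 'cd': c→13
  n13 'cdc': ·  [P2 ends]

Failure links (BFS by depth):
  fail(1) 'd': from fail(0)=0 chase 'd': 0 ⇒ 0;  out=∅∪out(0)=∅
  fail(5) 'e': from fail(0)=0 chase 'e': 0 ⇒ 0;  out=∅∪out(0)=∅
  fail(11) 'c': from fail(0)=0 chase 'c': 0 ⇒ 0;  out=∅∪out(0)=∅
  fail(2) 'dc': from fail(1)=0 chase 'c': 0 ⇒ 11;  out=∅∪out(11)=∅
  fail(6) 'ed': from fail(5)=0 chase 'd': 0 ⇒ 1;  out=∅∪out(1)=∅
  fail(12) 'cd': from fail(11)=0 chase 'd': 0 ⇒ 1;  out=∅∪out(1)=∅
  fail(3) 'dcd': from fail(2)=11 chase 'd': 11 ⇒ 12;  out=∅∪out(12)=∅
  fail(7) 'ede': from fail(6)=1 chase 'e': 1→0 ⇒ 5;  out=∅∪out(5)=∅
  fail(13) 'cdc': from fail(12)=1 chase 'c': 1 ⇒ 2;  out={2}∪out(2)={2}
  fail(4) 'dcdc': from fail(3)=12 chase 'c': 12 ⇒ 13;  out={0}∪out(13)={0,2}
  fail(8) 'edea': from fail(7)=5 chase 'a': 5→0 ⇒ 0;  out=∅∪out(0)=∅
  fail(9) 'edeab': from fail(8)=0 chase 'b': 0 ⇒ 0;  out=∅∪out(0)=∅
  fail(10) 'edeabb': from fail(9)=0 chase 'b': 0 ⇒ 0;  out={1}∪out(0)={1}

Run:
i=0 'd': node 0→1
i=1 'd': node 1→1 (via fail)
i=2 'c': node 1→2
i=3 'd': node 2→3
i=4 'c': node 3→4  ** P0@[1:4],P2@[2:4]
i=5 'a': node 4→0 (via fail)
i=6 'b': node 0→0
i=7 'c': node 0→11
i=8 'd': node 11→12
i=9 'c': node 12→13  ** P2@[7:9]
i=10 'e': node 13→5 (via fail)
i=11 'd': node 5→6
i=12 'c': node 6→2 (via fail)
i=13 'd': node 2→3
i=14 'c': node 3→4  ** P0@[11:14],P2@[12:14]
i=15 'c': node 4→11 (via fail)
i=16 'e': node 11→5 (via fail)
i=17 'd': node 5→6
i=18 'e': node 6→7
i=19 'a': node 7→8
i=20 'b': node 8→9
i=21 'b': node 9→10  ** P1@[16:21]
i=22 'c': node 10→11 (via fail)
i=23 'd': node 11→12
i=24 'c': node 12→13  ** P2@[22:24]
i=25 'd': node 13→3 (via fail)
i=26 'c': node 3→4  ** P0@[23:26],P2@[24:26]
i=27 'e': node 4→5 (via fail)
i=28 'b': node 5→0 (via fail)
i=29 'a': node 0→0
i=30 'c': node 0→11
i=31 'a': node 11→0 (via fail)
i=32 'e': node 0→5
i=33 'e': node 5→5 (via fail)
i=34 'b': node 5→0 (via fail)
i=35 'c': node 0→11
i=36 'd': node 11→12
i=37 'c': node 12→13  ** P2@[35:37]
i=38 'b': node 13→0 (via fail)
i=39 'c': node 0→11
i=40 'e': node 11→5 (via fail)
i=41 'd': node 5→6
i=42 'e': node 6→7
i=43 'a': node 7→8
i=44 'b': node 8→9
i=45 'b': node 9→10  ** P1@[40:45]
i=46 'a': node 10→0 (via fail)
i=47 'c': node 0→11
i=48 'c': node 11→11 (via fail)
i=49 'd': node 11→12
i=50 'c': node 12→13  ** P2@[48:50]
i=51 'd': node 13→3 (via fail)
i=52 'd': node 3→1 (via fail)
i=53 'c': node 1→2
i=54 'd': node 2→3
i=55 'c': node 3→4  ** P0@[52:55],P2@[53:55]
i=56 'd': node 4→3 (via fail)
i=57 'd': node 3→1 (via fail)
i=58 'e': node 1→5 (via fail)
i=59 'd': node 5→6
i=60 'e': node 6→7
i=61 'a': node 7→8
i=62 'b': node 8→9
i=63 'b': node 9→10  ** P1@[58:63]
i=64 'b': node 10→0 (via fail)
i=65 'e': node 0→5
i=66 'd': node 5→6
i=67 'e': node 6→7
i=68 'a': node 7→8
i=69 'b': node 8→9
i=70 'b': node 9→10  ** P1@[65:70]
i=71 'c': node 10→11 (via fail)

All matches (sorted): [[4,0],[4,2],[9,2],[14,0],[14,2],[21,1],[24,2],[26,0],[26,2],[37,2],[45,1],[50,2],[55,0],[55,2],[63,1],[70,1]]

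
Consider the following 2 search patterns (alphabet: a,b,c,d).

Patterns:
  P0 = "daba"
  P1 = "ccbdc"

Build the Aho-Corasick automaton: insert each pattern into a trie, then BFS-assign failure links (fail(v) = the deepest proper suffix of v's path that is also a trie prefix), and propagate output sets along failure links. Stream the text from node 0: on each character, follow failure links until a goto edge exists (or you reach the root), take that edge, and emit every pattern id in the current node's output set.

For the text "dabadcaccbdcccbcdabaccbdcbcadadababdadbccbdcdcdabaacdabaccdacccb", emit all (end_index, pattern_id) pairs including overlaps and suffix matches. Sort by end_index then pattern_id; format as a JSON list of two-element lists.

Build automaton:
Trie nodes:
  0='ε' goto c→5 d→1
  1='d' goto a→2
  2='da' goto b→3
  3='dab' goto a→4
  4='daba' goto ·  [P0 ends]
  5='c' goto c→6
  6='cc' goto b→7
  7='ccb' goto d→8
  8='ccbd' goto c→9
  9='ccbdc' goto ·  [P1 ends]

BFS fail/out derivation:
  n1('d'): parent n0 fail=0; on 'd' 0 → fail=0;  out ∅∪∅=∅
  n5('c'): parent n0 fail=0; on 'c' 0 → fail=0;  out ∅∪∅=∅
  n2('da'): parent n1 fail=0; on 'a' 0 → fail=0;  out ∅∪∅=∅
  n6('cc'): parent n5 fail=0; on 'c' 0 → fail=5;  out ∅∪∅=∅
  n3('dab'): parent n2 fail=0; on 'b' 0 → fail=0;  out ∅∪∅=∅
  n7('ccb'): parent n6 fail=5; on 'b' 5→0 → fail=0;  out ∅∪∅=∅
  n4('daba'): parent n3 fail=0; on 'a' 0 → fail=0;  out {0}∪∅={0}
  n8('ccbd'): parent n7 fail=0; on 'd' 0 → fail=1;  out ∅∪∅=∅
  n9('ccbdc'): parent n8 fail=1; on 'c' 1→0 → fail=5;  out {1}∪∅={1}

Scan:
i=0 'd': node 0→1
i=1 'a': node 1→2
i=2 'b': node 2→3
i=3 'a': node 3→4  emit P0@[0:3]
i=4 'd': node 4→1 ·f
i=5 'c': node 1→5 ·f
i=6 'a': node 5→0 ·f
i=7 'c': node 0→5
i=8 'c': node 5→6
i=9 'b': node 6→7
i=10 'd': node 7→8
i=11 'c': node 8→9  emit P1@[7:11]
i=12 'c': node 9→6 ·f
i=13 'c': node 6→6 ·f
i=14 'b': node 6→7
i=15 'c': node 7→5 ·f
i=16 'd': node 5→1 ·f
i=17 'a': node 1→2
i=18 'b': node 2→3
i=19 'a': node 3→4  emit P0@[16:19]
i=20 'c': node 4→5 ·f
i=21 'c': node 5→6
i=22 'b': node 6→7
i=23 'd': node 7→8
i=24 'c': node 8→9  emit P1@[20:24]
i=25 'b': node 9→0 ·f
i=26 'c': node 0→5
i=27 'a': node 5→0 ·f
i=28 'd': node 0→1
i=29 'a': node 1→2
i=30 'd': node 2→1 ·f
i=31 'a': node 1→2
i=32 'b': node 2→3
i=33 'a': node 3→4  emit P0@[30:33]
i=34 'b': node 4→0 ·f
i=35 'd': node 0→1
i=36 'a': node 1→2
i=37 'd': node 2→1 ·f
i=38 'b': node 1→0 ·f
i=39 'c': node 0→5
i=40 'c': node 5→6
i=41 'b': node 6→7
i=42 'd': node 7→8
i=43 'c': node 8→9  emit P1@[39:43]
i=44 'd': node 9→1 ·f
i=45 'c': node 1→5 ·f
i=46 'd': node 5→1 ·f
i=47 'a': node 1→2
i=48 'b': node 2→3
i=49 'a': node 3→4  emit P0@[46:49]
i=50 'a': node 4→0 ·f
i=51 'c': node 0→5
i=52 'd': node 5→1 ·f
i=53 'a': node 1→2
i=54 'b': node 2→3
i=55 'a': node 3→4  emit P0@[52:55]
i=56 'c': node 4→5 ·f
i=57 'c': node 5→6
i=58 'd': node 6→1 ·f
i=59 'a': node 1→2
i=60 'c': node 2→5 ·f
i=61 'c': node 5→6
i=62 'c': node 6→6 ·f
i=63 'b': node 6→7

Result: [[3,0],[11,1],[19,0],[24,1],[33,0],[43,1],[49,0],[55,0]]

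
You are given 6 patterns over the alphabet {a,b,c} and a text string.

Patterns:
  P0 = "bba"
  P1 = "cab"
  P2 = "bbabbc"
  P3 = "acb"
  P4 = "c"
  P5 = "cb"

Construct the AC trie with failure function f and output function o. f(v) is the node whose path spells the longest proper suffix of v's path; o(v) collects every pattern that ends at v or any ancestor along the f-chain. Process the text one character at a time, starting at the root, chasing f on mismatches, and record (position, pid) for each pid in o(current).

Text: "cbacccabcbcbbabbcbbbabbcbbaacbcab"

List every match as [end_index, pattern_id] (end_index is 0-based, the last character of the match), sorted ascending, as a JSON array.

Build:
Trie (insert patterns):
  n0 'ε': a→10 b→1 c→4
  n1 'b': b→2
  n2 'bb': a→3
  n3 'bba': b→7  ←P0
  n4 'c': a→5 b→13  ←P4
  n5 'ca': b→6
  n6 'cab': ·  ←P1
  n7 'bbab': b→8
  n8 'bbabb': c→9
  n9 'bbabbc': ·  ←P2
  n10 'a': c→11
  n11 'ac': b→12
  n12 'acb': ·  ←P3
  n13 'cb': ·  ←P5

BFS fail/out derivation:
  n1('b'): parent n0 fail=0; on 'b' 0 → fail=0;  out ∅∪∅=∅
  n4('c'): parent n0 fail=0; on 'c' 0 → fail=0;  out {4}∪∅={4}
  n10('a'): parent n0 fail=0; on 'a' 0 → fail=0;  out ∅∪∅=∅
  n2('bb'): parent n1 fail=0; on 'b' 0 → fail=1;  out ∅∪∅=∅
  n5('ca'): parent n4 fail=0; on 'a' 0 → fail=10;  out ∅∪∅=∅
  n11('ac'): parent n10 fail=0; on 'c' 0 → fail=4;  out ∅∪{4}={4}
  n13('cb'): parent n4 fail=0; on 'b' 0 → fail=1;  out {5}∪∅={5}
  n3('bba'): parent n2 fail=1; on 'a' 1→0 → fail=10;  out {0}∪∅={0}
  n6('cab'): parent n5 fail=10; on 'b' 10→0 → fail=1;  out {1}∪∅={1}
  n12('acb'): parent n11 fail=4; on 'b' 4 → fail=13;  out {3}∪{5}={3,5}
  n7('bbab'): parent n3 fail=10; on 'b' 10→0 → fail=1;  out ∅∪∅=∅
  n8('bbabb'): parent n7 fail=1; on 'b' 1 → fail=2;  out ∅∪∅=∅
  n9('bbabbc'): parent n8 fail=2; on 'c' 2→1→0 → fail=4;  out {2}∪{4}={2,4}

Text stream:
pos 0 'c': at 4  → match P4@[0:0]
pos 1 'b': at 13  → match P5@[0:1]
pos 2 'a': at 10 (via fail)
pos 3 'c': at 11  → match P4@[3:3]
pos 4 'c': at 4 (via fail)  → match P4@[4:4]
pos 5 'c': at 4 (via fail)  → match P4@[5:5]
pos 6 'a': at 5
pos 7 'b': at 6  → match P1@[5:7]
pos 8 'c': at 4 (via fail)  → match P4@[8:8]
pos 9 'b': at 13  → match P5@[8:9]
pos 10 'c': at 4 (via fail)  → match P4@[10:10]
pos 11 'b': at 13  → match P5@[10:11]
pos 12 'b': at 2 (via fail)
pos 13 'a': at 3  → match P0@[11:13]
pos 14 'b': at 7
pos 15 'b': at 8
pos 16 'c': at 9  → match P2@[11:16],P4@[16:16]
pos 17 'b': at 13 (via fail)  → match P5@[16:17]
pos 18 'b': at 2 (via fail)
pos 19 'b': at 2 (via fail)
pos 20 'a': at 3  → match P0@[18:20]
pos 21 'b': at 7
pos 22 'b': at 8
pos 23 'c': at 9  → match P2@[18:23],P4@[23:23]
pos 24 'b': at 13 (via fail)  → match P5@[23:24]
pos 25 'b': at 2 (via fail)
pos 26 'a': at 3  → match P0@[24:26]
pos 27 'a': at 10 (via fail)
pos 28 'c': at 11  → match P4@[28:28]
pos 29 'b': at 12  → match P3@[27:29],P5@[28:29]
pos 30 'c': at 4 (via fail)  → match P4@[30:30]
pos 31 'a': at 5
pos 32 'b': at 6  → match P1@[30:32]

All matches (sorted): [[0,4],[1,5],[3,4],[4,4],[5,4],[7,1],[8,4],[9,5],[10,4],[11,5],[13,0],[16,2],[16,4],[17,5],[20,0],[23,2],[23,4],[24,5],[26,0],[28,4],[29,3],[29,5],[30,4],[32,1]]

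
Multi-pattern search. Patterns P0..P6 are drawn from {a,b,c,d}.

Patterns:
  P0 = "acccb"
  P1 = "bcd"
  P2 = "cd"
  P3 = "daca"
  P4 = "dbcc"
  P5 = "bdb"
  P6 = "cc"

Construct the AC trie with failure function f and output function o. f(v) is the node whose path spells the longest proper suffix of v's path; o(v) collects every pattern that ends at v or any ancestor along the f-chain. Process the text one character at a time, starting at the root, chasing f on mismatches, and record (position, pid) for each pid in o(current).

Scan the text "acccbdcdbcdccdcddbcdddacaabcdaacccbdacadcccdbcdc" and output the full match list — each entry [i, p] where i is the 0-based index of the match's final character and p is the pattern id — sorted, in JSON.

Build automaton:
Trie nodes:
  0='ε' goto a→1 b→6 c→9 d→11
  1='a' goto c→2
  2='ac' goto c→3
  3='acc' goto c→4
  4='accc' goto b→5
  5='acccb' goto ·  [P0 ends]
  6='b' goto c→7 d→18
  7='bc' goto d→8
  8='bcd' goto ·  [P1 ends]
  9='c' goto c→20 d→10
  10='cd' goto ·  [P2 ends]
  11='d' goto a→12 b→15
  12='da' goto c→13
  13='dac' goto a→14
  14='daca' goto ·  [P3 ends]
  15='db' goto c→16
  16='dbc' goto c→17
  17='dbcc' goto ·  [P4 ends]
  18='bd' goto b→19
  19='bdb' goto ·  [P5 ends]
  20='cc' goto ·  [P6 ends]

BFS fail/out derivation:
  fail(1) 'a': from fail(0)=0 chase 'a': 0 ⇒ 0;  out=∅∪out(0)=∅
  fail(6) 'b': from fail(0)=0 chase 'b': 0 ⇒ 0;  out=∅∪out(0)=∅
  fail(9) 'c': from fail(0)=0 chase 'c': 0 ⇒ 0;  out=∅∪out(0)=∅
  fail(11) 'd': from fail(0)=0 chase 'd': 0 ⇒ 0;  out=∅∪out(0)=∅
  fail(2) 'ac': from fail(1)=0 chase 'c': 0 ⇒ 9;  out=∅∪out(9)=∅
  fail(7) 'bc': from fail(6)=0 chase 'c': 0 ⇒ 9;  out=∅∪out(9)=∅
  fail(10) 'cd': from fail(9)=0 chase 'd': 0 ⇒ 11;  out={2}∪out(11)={2}
  fail(12) 'da': from fail(11)=0 chase 'a': 0 ⇒ 1;  out=∅∪out(1)=∅
  fail(15) 'db': from fail(11)=0 chase 'b': 0 ⇒ 6;  out=∅∪out(6)=∅
  fail(18) 'bd': from fail(6)=0 chase 'd': 0 ⇒ 11;  out=∅∪out(11)=∅
  fail(20) 'cc': from fail(9)=0 chase 'c': 0 ⇒ 9;  out={6}∪out(9)={6}
  fail(3) 'acc': from fail(2)=9 chase 'c': 9 ⇒ 20;  out=∅∪out(20)={6}
  fail(8) 'bcd': from fail(7)=9 chase 'd': 9 ⇒ 10;  out={1}∪out(10)={1,2}
  fail(13) 'dac': from fail(12)=1 chase 'c': 1 ⇒ 2;  out=∅∪out(2)=∅
  fail(16) 'dbc': from fail(15)=6 chase 'c': 6 ⇒ 7;  out=∅∪out(7)=∅
  fail(19) 'bdb': from fail(18)=11 chase 'b': 11 ⇒ 15;  out={5}∪out(15)={5}
  fail(4) 'accc': from fail(3)=20 chase 'c': 20→9 ⇒ 20;  out=∅∪out(20)={6}
  fail(14) 'daca': from fail(13)=2 chase 'a': 2→9→0 ⇒ 1;  out={3}∪out(1)={3}
  fail(17) 'dbcc': from fail(16)=7 chase 'c': 7→9 ⇒ 20;  out={4}∪out(20)={4,6}
  fail(5) 'acccb': from fail(4)=20 chase 'b': 20→9→0 ⇒ 6;  out={0}∪out(6)={0}

Scan:
pos 0 'a': at 1
pos 1 'c': at 2
pos 2 'c': at 3  ** P6@[1:2]
pos 3 'c': at 4  ** P6@[2:3]
pos 4 'b': at 5  ** P0@[0:4]
pos 5 'd': at 18 (via fail)
pos 6 'c': at 9 (via fail)
pos 7 'd': at 10  ** P2@[6:7]
pos 8 'b': at 15 (via fail)
pos 9 'c': at 16
pos 10 'd': at 8 (via fail)  ** P1@[8:10],P2@[9:10]
pos 11 'c': at 9 (via fail)
pos 12 'c': at 20  ** P6@[11:12]
pos 13 'd': at 10 (via fail)  ** P2@[12:13]
pos 14 'c': at 9 (via fail)
pos 15 'd': at 10  ** P2@[14:15]
pos 16 'd': at 11 (via fail)
pos 17 'b': at 15
pos 18 'c': at 16
pos 19 'd': at 8 (via fail)  ** P1@[17:19],P2@[18:19]
pos 20 'd': at 11 (via fail)
pos 21 'd': at 11 (via fail)
pos 22 'a': at 12
pos 23 'c': at 13
pos 24 'a': at 14  ** P3@[21:24]
pos 25 'a': at 1 (via fail)
pos 26 'b': at 6 (via fail)
pos 27 'c': at 7
pos 28 'd': at 8  ** P1@[26:28],P2@[27:28]
pos 29 'a': at 12 (via fail)
pos 30 'a': at 1 (via fail)
pos 31 'c': at 2
pos 32 'c': at 3  ** P6@[31:32]
pos 33 'c': at 4  ** P6@[32:33]
pos 34 'b': at 5  ** P0@[30:34]
pos 35 'd': at 18 (via fail)
pos 36 'a': at 12 (via fail)
pos 37 'c': at 13
pos 38 'a': at 14  ** P3@[35:38]
pos 39 'd': at 11 (via fail)
pos 40 'c': at 9 (via fail)
pos 41 'c': at 20  ** P6@[40:41]
pos 42 'c': at 20 (via fail)  ** P6@[41:42]
pos 43 'd': at 10 (via fail)  ** P2@[42:43]
pos 44 'b': at 15 (via fail)
pos 45 'c': at 16
pos 46 'd': at 8 (via fail)  ** P1@[44:46],P2@[45:46]
pos 47 'c': at 9 (via fail)

All matches (sorted): [[2,6],[3,6],[4,0],[7,2],[10,1],[10,2],[12,6],[13,2],[15,2],[19,1],[19,2],[24,3],[28,1],[28,2],[32,6],[33,6],[34,0],[38,3],[41,6],[42,6],[43,2],[46,1],[46,2]]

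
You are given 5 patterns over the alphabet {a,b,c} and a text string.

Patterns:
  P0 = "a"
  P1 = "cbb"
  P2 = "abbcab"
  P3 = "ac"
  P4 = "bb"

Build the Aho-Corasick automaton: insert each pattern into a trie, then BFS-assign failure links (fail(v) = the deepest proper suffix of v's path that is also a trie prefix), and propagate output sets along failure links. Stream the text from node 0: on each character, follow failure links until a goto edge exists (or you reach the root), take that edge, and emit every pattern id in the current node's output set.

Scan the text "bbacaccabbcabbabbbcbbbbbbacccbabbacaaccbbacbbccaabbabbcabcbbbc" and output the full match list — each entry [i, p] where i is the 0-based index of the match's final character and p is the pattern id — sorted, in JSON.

Build:
Trie (insert patterns):
  n0 'ε': a→1 b→11 c→2
  n1 'a': b→5 c→10  [P0 ends]
  n2 'c': b→3
  n3 'cb': b→4
  n4 'cbb': ·  [P1 ends]
  n5 'ab': b→6
  n6 'abb': c→7
  n7 'abbc': a→8
  n8 'abbca': b→9
  n9 'abbcab': ·  [P2 ends]
  n10 'ac': ·  [P3 ends]
  n11 'b': b→12
  n12 'bb': ·  [P4 ends]

Failure links (BFS by depth):
  n1('a'): parent n0 fail=0; on 'a' 0 → fail=0;  out {0}∪∅={0}
  n2('c'): parent n0 fail=0; on 'c' 0 → fail=0;  out ∅∪∅=∅
  n11('b'): parent n0 fail=0; on 'b' 0 → fail=0;  out ∅∪∅=∅
  n3('cb'): parent n2 fail=0; on 'b' 0 → fail=11;  out ∅∪∅=∅
  n5('ab'): parent n1 fail=0; on 'b' 0 → fail=11;  out ∅∪∅=∅
  n10('ac'): parent n1 fail=0; on 'c' 0 → fail=2;  out {3}∪∅={3}
  n12('bb'): parent n11 fail=0; on 'b' 0 → fail=11;  out {4}∪∅={4}
  n4('cbb'): parent n3 fail=11; on 'b' 11 → fail=12;  out {1}∪{4}={1,4}
  n6('abb'): parent n5 fail=11; on 'b' 11 → fail=12;  out ∅∪{4}={4}
  n7('abbc'): parent n6 fail=12; on 'c' 12→11→0 → fail=2;  out ∅∪∅=∅
  n8('abbca'): parent n7 fail=2; on 'a' 2→0 → fail=1;  out ∅∪{0}={0}
  n9('abbcab'): parent n8 fail=1; on 'b' 1 → fail=5;  out {2}∪∅={2}

Text stream:
i=0 'b': node 0→11
i=1 'b': node 11→12  emit P4@[0:1]
i=2 'a': node 12→1 (fail-walked)  emit P0@[2:2]
i=3 'c': node 1→10  emit P3@[2:3]
i=4 'a': node 10→1 (fail-walked)  emit P0@[4:4]
i=5 'c': node 1→10  emit P3@[4:5]
i=6 'c': node 10→2 (fail-walked)
i=7 'a': node 2→1 (fail-walked)  emit P0@[7:7]
i=8 'b': node 1→5
i=9 'b': node 5→6  emit P4@[8:9]
i=10 'c': node 6→7
i=11 'a': node 7→8  emit P0@[11:11]
i=12 'b': node 8→9  emit P2@[7:12]
i=13 'b': node 9→6 (fail-walked)  emit P4@[12:13]
i=14 'a': node 6→1 (fail-walked)  emit P0@[14:14]
i=15 'b': node 1→5
i=16 'b': node 5→6  emit P4@[15:16]
i=17 'b': node 6→12 (fail-walked)  emit P4@[16:17]
i=18 'c': node 12→2 (fail-walked)
i=19 'b': node 2→3
i=20 'b': node 3→4  emit P1@[18:20],P4@[19:20]
i=21 'b': node 4→12 (fail-walked)  emit P4@[20:21]
i=22 'b': node 12→12 (fail-walked)  emit P4@[21:22]
i=23 'b': node 12→12 (fail-walked)  emit P4@[22:23]
i=24 'b': node 12→12 (fail-walked)  emit P4@[23:24]
i=25 'a': node 12→1 (fail-walked)  emit P0@[25:25]
i=26 'c': node 1→10  emit P3@[25:26]
i=27 'c': node 10→2 (fail-walked)
i=28 'c': node 2→2 (fail-walked)
i=29 'b': node 2→3
i=30 'a': node 3→1 (fail-walked)  emit P0@[30:30]
i=31 'b': node 1→5
i=32 'b': node 5→6  emit P4@[31:32]
i=33 'a': node 6→1 (fail-walked)  emit P0@[33:33]
i=34 'c': node 1→10  emit P3@[33:34]
i=35 'a': node 10→1 (fail-walked)  emit P0@[35:35]
i=36 'a': node 1→1 (fail-walked)  emit P0@[36:36]
i=37 'c': node 1→10  emit P3@[36:37]
i=38 'c': node 10→2 (fail-walked)
i=39 'b': node 2→3
i=40 'b': node 3→4  emit P1@[38:40],P4@[39:40]
i=41 'a': node 4→1 (fail-walked)  emit P0@[41:41]
i=42 'c': node 1→10  emit P3@[41:42]
i=43 'b': node 10→3 (fail-walked)
i=44 'b': node 3→4  emit P1@[42:44],P4@[43:44]
i=45 'c': node 4→2 (fail-walked)
i=46 'c': node 2→2 (fail-walked)
i=47 'a': node 2→1 (fail-walked)  emit P0@[47:47]
i=48 'a': node 1→1 (fail-walked)  emit P0@[48:48]
i=49 'b': node 1→5
i=50 'b': node 5→6  emit P4@[49:50]
i=51 'a': node 6→1 (fail-walked)  emit P0@[51:51]
i=52 'b': node 1→5
i=53 'b': node 5→6  emit P4@[52:53]
i=54 'c': node 6→7
i=55 'a': node 7→8  emit P0@[55:55]
i=56 'b': node 8→9  emit P2@[51:56]
i=57 'c': node 9→2 (fail-walked)
i=58 'b': node 2→3
i=59 'b': node 3→4  emit P1@[57:59],P4@[58:59]
i=60 'b': node 4→12 (fail-walked)  emit P4@[59:60]
i=61 'c': node 12→2 (fail-walked)

Matches: [[1,4],[2,0],[3,3],[4,0],[5,3],[7,0],[9,4],[11,0],[12,2],[13,4],[14,0],[16,4],[17,4],[20,1],[20,4],[21,4],[22,4],[23,4],[24,4],[25,0],[26,3],[30,0],[32,4],[33,0],[34,3],[35,0],[36,0],[37,3],[40,1],[40,4],[41,0],[42,3],[44,1],[44,4],[47,0],[48,0],[50,4],[51,0],[53,4],[55,0],[56,2],[59,1],[59,4],[60,4]]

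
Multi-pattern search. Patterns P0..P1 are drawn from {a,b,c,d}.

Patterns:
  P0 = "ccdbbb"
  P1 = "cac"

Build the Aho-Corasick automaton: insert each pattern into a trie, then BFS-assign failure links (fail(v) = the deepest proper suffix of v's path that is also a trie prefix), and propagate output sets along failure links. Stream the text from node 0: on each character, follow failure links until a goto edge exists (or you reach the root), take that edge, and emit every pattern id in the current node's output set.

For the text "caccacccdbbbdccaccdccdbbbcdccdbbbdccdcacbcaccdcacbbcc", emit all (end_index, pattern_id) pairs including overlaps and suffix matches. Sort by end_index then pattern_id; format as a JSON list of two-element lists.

Build:
Trie (insert patterns):
  0='ε' goto c→1
  1='c' goto a→7 c→2
  2='cc' goto d→3
  3='ccd' goto b→4
  4='ccdb' goto b→5
  5='ccdbb' goto b→6
  6='ccdbbb' goto ·  ←P0
  7='ca' goto c→8
  8='cac' goto ·  ←P1

BFS fail/out derivation:
  n1('c'): parent n0 fail=0; on 'c' 0 → fail=0;  out ∅∪∅=∅
  n2('cc'): parent n1 fail=0; on 'c' 0 → fail=1;  out ∅∪∅=∅
  n7('ca'): parent n1 fail=0; on 'a' 0 → fail=0;  out ∅∪∅=∅
  n3('ccd'): parent n2 fail=1; on 'd' 1→0 → fail=0;  out ∅∪∅=∅
  n8('cac'): parent n7 fail=0; on 'c' 0 → fail=1;  out {1}∪∅={1}
  n4('ccdb'): parent n3 fail=0; on 'b' 0 → fail=0;  out ∅∪∅=∅
  n5('ccdbb'): parent n4 fail=0; on 'b' 0 → fail=0;  out ∅∪∅=∅
  n6('ccdbbb'): parent n5 fail=0; on 'b' 0 → fail=0;  out {0}∪∅={0}

Scan:
pos 0 'c': at 1
pos 1 'a': at 7
pos 2 'c': at 8  emit P1@[0:2]
pos 3 'c': at 2 (fail-walked)
pos 4 'a': at 7 (fail-walked)
pos 5 'c': at 8  emit P1@[3:5]
pos 6 'c': at 2 (fail-walked)
pos 7 'c': at 2 (fail-walked)
pos 8 'd': at 3
pos 9 'b': at 4
pos 10 'b': at 5
pos 11 'b': at 6  emit P0@[6:11]
pos 12 'd': at 0 (fail-walked)
pos 13 'c': at 1
pos 14 'c': at 2
pos 15 'a': at 7 (fail-walked)
pos 16 'c': at 8  emit P1@[14:16]
pos 17 'c': at 2 (fail-walked)
pos 18 'd': at 3
pos 19 'c': at 1 (fail-walked)
pos 20 'c': at 2
pos 21 'd': at 3
pos 22 'b': at 4
pos 23 'b': at 5
pos 24 'b': at 6  emit P0@[19:24]
pos 25 'c': at 1 (fail-walked)
pos 26 'd': at 0 (fail-walked)
pos 27 'c': at 1
pos 28 'c': at 2
pos 29 'd': at 3
pos 30 'b': at 4
pos 31 'b': at 5
pos 32 'b': at 6  emit P0@[27:32]
pos 33 'd': at 0 (fail-walked)
pos 34 'c': at 1
pos 35 'c': at 2
pos 36 'd': at 3
pos 37 'c': at 1 (fail-walked)
pos 38 'a': at 7
pos 39 'c': at 8  emit P1@[37:39]
pos 40 'b': at 0 (fail-walked)
pos 41 'c': at 1
pos 42 'a': at 7
pos 43 'c': at 8  emit P1@[41:43]
pos 44 'c': at 2 (fail-walked)
pos 45 'd': at 3
pos 46 'c': at 1 (fail-walked)
pos 47 'a': at 7
pos 48 'c': at 8  emit P1@[46:48]
pos 49 'b': at 0 (fail-walked)
pos 50 'b': at 0
pos 51 'c': at 1
pos 52 'c': at 2

Result: [[2,1],[5,1],[11,0],[16,1],[24,0],[32,0],[39,1],[43,1],[48,1]]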